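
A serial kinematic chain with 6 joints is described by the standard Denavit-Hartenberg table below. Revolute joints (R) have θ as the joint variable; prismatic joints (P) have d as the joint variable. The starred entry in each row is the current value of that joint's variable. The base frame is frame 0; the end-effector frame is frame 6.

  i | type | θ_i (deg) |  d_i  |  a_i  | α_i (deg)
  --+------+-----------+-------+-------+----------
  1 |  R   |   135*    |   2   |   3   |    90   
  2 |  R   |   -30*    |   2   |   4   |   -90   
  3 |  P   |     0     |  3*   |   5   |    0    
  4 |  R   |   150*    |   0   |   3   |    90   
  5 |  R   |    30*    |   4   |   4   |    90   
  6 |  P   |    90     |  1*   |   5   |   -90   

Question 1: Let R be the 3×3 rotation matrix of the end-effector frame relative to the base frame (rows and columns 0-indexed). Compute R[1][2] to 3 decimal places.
0.589

End-effector z-axis (col 2 of R) = (0.0237,0.5887,-0.8080)
R[1][2] = 0.5887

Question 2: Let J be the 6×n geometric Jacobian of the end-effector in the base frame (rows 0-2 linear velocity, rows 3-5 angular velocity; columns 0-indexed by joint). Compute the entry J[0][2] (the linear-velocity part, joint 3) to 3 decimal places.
-0.354

prismatic axis z_2 = (-0.3536,0.3536,0.8660)
J_v[:, 2] = z_2; J_ω[:, 2] = (0,0,0)
entry J[0][2] = -0.3536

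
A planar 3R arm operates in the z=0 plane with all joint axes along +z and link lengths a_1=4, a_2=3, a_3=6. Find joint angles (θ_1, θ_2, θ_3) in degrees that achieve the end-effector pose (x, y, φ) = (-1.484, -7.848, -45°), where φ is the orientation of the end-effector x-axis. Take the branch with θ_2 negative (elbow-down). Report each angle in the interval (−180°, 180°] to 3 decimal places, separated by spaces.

-135.016 -29.960 119.975

wrist centre = target − a_3·(cos φ, sin φ) = (-5.7266, -3.6054)
cos θ_2 = (45.7930−4²−3²)/(2·4·3) = 0.8664; θ_2 = -29.9598° (elbow-down)
β = atan2(-3.6054,-5.7266) = -147.8064°; ψ = atan2(-1.4982,6.5991) = -12.7908°
θ_1 = β − ψ = -135.0156°
θ_3 = φ − θ_1 − θ_2 = 119.9754° (wrapped to (-180°,180°])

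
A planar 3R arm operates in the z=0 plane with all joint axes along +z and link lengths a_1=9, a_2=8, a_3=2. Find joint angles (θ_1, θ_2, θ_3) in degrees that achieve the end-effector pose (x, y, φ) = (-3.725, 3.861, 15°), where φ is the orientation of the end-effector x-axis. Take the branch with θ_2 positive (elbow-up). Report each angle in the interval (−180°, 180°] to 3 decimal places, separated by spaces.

wrist centre = target − a_3·(cos φ, sin φ) = (-5.6569, 3.3434)
cos θ_2 = (43.1780−9²−8²)/(2·9·8) = -0.7071; θ_2 = 134.9992° (elbow-up)
β = atan2(3.3434,-5.6569) = 149.4157°; ψ = atan2(5.6569,3.3432) = 59.4171°
θ_1 = β − ψ = 89.9986°
θ_3 = φ − θ_1 − θ_2 = 150.0022° (wrapped to (-180°,180°])

89.999 134.999 150.002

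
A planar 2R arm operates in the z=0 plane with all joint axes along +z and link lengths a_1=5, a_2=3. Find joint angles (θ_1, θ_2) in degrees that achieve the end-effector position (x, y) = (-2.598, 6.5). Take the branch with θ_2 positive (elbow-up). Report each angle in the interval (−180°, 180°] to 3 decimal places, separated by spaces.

cos θ_2 = (48.9996−5²−3²)/(2·5·3) = 0.5000; θ_2 = 60.0009° (elbow-up)
β = atan2(6.5000,-2.5980) = 111.7862°; ψ = atan2(2.5981,6.5000) = 21.7871°
θ_1 = β − ψ = 89.9991°

89.999 60.001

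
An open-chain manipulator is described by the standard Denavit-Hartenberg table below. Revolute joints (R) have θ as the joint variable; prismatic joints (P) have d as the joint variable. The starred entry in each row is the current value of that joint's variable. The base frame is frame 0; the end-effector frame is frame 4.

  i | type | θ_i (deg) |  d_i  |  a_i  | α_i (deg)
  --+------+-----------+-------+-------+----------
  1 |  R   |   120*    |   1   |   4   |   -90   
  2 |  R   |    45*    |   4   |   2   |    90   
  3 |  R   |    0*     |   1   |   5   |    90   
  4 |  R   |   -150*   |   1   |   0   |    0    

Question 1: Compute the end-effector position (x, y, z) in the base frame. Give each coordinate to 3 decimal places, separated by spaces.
after link 1: o_1 = (-2.0000, 3.4641, 1.0000)
after link 2: o_2 = (-6.1712, 2.6888, -0.4142)
after link 3: o_3 = (-8.2925, 6.3631, -3.2426)
after link 4: o_4 = (-7.4265, 6.8631, -3.2426)

-7.427 6.863 -3.243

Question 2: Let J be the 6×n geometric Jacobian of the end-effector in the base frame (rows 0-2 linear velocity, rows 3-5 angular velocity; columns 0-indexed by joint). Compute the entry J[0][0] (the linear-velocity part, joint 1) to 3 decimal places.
axis z_0 = ẑ; lever o_n−o_0 = (-7.4265,6.8631,-3.2426)
cross product → J_v[:, 0] = (-6.8631,-7.4265,0.0000)
J_ω[:, 0] = z_0
entry J[0][0] = -6.8631

-6.863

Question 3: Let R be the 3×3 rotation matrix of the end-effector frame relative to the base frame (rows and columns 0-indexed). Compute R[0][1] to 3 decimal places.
End-effector y-axis (col 1 of R) = (0.1294,-0.2241,-0.9659)
R[0][1] = 0.1294

0.129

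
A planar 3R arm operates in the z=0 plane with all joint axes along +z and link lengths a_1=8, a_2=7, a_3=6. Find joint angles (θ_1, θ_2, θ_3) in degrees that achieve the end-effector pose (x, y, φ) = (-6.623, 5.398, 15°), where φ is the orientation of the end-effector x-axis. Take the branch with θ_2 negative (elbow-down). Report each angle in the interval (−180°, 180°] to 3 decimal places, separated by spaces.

-169.409 -59.997 -115.594

wrist centre = target − a_3·(cos φ, sin φ) = (-12.4186, 3.8451)
cos θ_2 = (169.0052−8²−7²)/(2·8·7) = 0.5000; θ_2 = -59.9969° (elbow-down)
β = atan2(3.8451,-12.4186) = 162.7962°; ψ = atan2(-6.0620,11.5003) = -27.7944°
θ_1 = β − ψ = 190.5906°
θ_3 = φ − θ_1 − θ_2 = -115.5936° (wrapped to (-180°,180°])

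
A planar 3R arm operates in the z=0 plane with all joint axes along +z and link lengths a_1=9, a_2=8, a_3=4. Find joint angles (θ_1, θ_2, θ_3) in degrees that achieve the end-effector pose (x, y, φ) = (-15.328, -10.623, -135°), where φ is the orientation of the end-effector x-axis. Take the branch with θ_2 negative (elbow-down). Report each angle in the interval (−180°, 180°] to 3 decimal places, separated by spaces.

wrist centre = target − a_3·(cos φ, sin φ) = (-12.4996, -7.7946)
cos θ_2 = (216.9947−9²−8²)/(2·9·8) = 0.5000; θ_2 = -60.0024° (elbow-down)
β = atan2(-7.7946,-12.4996) = -148.0529°; ψ = atan2(-6.9284,12.9997) = -28.0560°
θ_1 = β − ψ = -119.9969°
θ_3 = φ − θ_1 − θ_2 = 44.9993° (wrapped to (-180°,180°])

-119.997 -60.002 44.999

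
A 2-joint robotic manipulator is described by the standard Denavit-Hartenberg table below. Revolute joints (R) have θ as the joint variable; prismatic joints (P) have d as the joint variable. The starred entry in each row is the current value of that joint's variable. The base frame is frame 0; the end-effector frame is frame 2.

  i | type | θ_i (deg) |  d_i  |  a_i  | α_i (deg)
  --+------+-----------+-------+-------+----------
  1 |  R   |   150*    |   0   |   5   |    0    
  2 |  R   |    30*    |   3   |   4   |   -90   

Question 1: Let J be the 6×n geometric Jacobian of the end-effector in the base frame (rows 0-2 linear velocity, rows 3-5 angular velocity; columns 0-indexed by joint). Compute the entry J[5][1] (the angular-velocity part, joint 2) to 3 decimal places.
axis z_1 = (0.0000,0.0000,1.0000); lever o_n−o_1 = (-4.0000,0.0000,3.0000)
cross product → J_v[:, 1] = (0.0000,-4.0000,0.0000)
J_ω[:, 1] = z_1
entry J[5][1] = 1.0000

1.000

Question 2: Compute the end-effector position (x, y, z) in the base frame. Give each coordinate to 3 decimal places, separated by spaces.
after link 1: o_1 = (-4.3301, 2.5000, 0.0000)
after link 2: o_2 = (-8.3301, 2.5000, 3.0000)

-8.330 2.500 3.000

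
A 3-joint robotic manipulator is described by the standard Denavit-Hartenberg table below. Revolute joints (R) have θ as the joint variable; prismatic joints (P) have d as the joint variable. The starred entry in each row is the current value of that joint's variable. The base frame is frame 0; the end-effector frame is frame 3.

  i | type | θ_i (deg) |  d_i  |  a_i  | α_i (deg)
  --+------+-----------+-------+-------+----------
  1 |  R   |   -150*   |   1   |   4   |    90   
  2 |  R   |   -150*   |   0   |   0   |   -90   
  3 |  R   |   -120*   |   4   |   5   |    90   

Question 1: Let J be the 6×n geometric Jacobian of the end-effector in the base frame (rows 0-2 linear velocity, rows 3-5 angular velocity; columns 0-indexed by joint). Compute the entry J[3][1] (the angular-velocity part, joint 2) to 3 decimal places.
axis z_1 = (-0.5000,0.8660,0.0000); lever o_n−o_1 = (-5.7721,1.6675,-2.2141)
cross product → J_v[:, 1] = (-1.9175,-1.1071,4.1651)
J_ω[:, 1] = z_1
entry J[3][1] = -0.5000

-0.500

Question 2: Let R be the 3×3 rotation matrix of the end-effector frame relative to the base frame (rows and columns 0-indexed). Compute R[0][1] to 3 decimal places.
-0.433

End-effector y-axis (col 1 of R) = (-0.4330,-0.2500,-0.8660)
R[0][1] = -0.4330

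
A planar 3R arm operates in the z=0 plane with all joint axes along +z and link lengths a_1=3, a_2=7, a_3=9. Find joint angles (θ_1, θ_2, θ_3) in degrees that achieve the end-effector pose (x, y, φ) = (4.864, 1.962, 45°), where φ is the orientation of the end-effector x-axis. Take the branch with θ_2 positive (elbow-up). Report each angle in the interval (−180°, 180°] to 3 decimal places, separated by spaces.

wrist centre = target − a_3·(cos φ, sin φ) = (-1.5000, -4.4020)
cos θ_2 = (21.6271−3²−7²)/(2·3·7) = -0.8660; θ_2 = 149.9994° (elbow-up)
β = atan2(-4.4020,-1.5000) = -108.8165°; ψ = atan2(3.5001,-3.0621) = 131.1821°
θ_1 = β − ψ = -239.9986°
θ_3 = φ − θ_1 − θ_2 = 134.9992° (wrapped to (-180°,180°])

120.001 149.999 134.999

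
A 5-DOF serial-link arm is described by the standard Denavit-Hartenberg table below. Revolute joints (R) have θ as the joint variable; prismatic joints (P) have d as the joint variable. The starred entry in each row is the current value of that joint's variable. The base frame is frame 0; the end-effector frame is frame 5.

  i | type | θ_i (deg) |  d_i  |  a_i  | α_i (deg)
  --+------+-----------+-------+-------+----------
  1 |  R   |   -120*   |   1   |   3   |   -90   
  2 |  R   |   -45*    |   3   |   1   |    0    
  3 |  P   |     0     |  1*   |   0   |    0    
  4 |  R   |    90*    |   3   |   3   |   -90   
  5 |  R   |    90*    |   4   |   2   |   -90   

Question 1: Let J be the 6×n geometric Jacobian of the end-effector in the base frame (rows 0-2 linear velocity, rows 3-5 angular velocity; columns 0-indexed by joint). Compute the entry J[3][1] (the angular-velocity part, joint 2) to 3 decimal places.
axis z_1 = (0.8660,-0.5000,0.0000); lever o_n−o_1 = (4.3301,-2.5000,-4.2426)
cross product → J_v[:, 1] = (2.1213,3.6742,0.0000)
J_ω[:, 1] = z_1
entry J[3][1] = 0.8660

0.866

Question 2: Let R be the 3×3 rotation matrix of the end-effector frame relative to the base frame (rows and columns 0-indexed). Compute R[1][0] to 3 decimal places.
End-effector x-axis (col 0 of R) = (-0.8660,0.5000,-0.0000)
R[1][0] = 0.5000

0.500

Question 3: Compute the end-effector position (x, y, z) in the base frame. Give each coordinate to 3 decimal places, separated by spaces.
2.830 -5.098 -3.243

after link 1: o_1 = (-1.5000, -2.5981, 1.0000)
after link 2: o_2 = (0.7445, -4.7104, 1.7071)
after link 3: o_3 = (1.6105, -5.2104, 1.7071)
after link 4: o_4 = (3.1480, -8.5476, -0.4142)
after link 5: o_5 = (2.8301, -5.0981, -3.2426)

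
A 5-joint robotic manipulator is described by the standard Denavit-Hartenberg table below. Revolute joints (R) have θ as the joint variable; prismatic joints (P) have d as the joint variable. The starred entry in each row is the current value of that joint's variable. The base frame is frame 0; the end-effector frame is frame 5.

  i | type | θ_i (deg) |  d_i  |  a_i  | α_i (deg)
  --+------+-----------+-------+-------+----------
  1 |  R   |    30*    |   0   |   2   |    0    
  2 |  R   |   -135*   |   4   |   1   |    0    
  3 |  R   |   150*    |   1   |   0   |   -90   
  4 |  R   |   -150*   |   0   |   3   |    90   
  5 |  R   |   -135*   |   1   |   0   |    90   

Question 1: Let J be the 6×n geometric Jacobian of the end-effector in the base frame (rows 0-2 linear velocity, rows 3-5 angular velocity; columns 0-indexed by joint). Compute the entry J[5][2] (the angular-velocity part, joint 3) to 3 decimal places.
axis z_2 = (0.0000,0.0000,1.0000); lever o_n−o_2 = (-2.1907,-2.1907,1.6340)
cross product → J_v[:, 2] = (2.1907,-2.1907,0.0000)
J_ω[:, 2] = z_2
entry J[5][2] = 1.0000

1.000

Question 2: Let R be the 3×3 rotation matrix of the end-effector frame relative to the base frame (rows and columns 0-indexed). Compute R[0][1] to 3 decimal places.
End-effector y-axis (col 1 of R) = (-0.3536,-0.3536,-0.8660)
R[0][1] = -0.3536

-0.354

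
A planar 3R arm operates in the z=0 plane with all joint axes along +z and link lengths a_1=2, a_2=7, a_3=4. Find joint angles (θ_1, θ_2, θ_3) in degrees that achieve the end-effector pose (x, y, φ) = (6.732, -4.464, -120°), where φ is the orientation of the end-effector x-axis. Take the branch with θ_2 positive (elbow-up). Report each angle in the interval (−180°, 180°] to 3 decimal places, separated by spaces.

wrist centre = target − a_3·(cos φ, sin φ) = (8.7320, -0.9999)
cos θ_2 = (77.2476−2²−7²)/(2·2·7) = 0.8660; θ_2 = 30.0045° (elbow-up)
β = atan2(-0.9999,8.7320) = -6.5325°; ψ = atan2(3.5005,8.0619) = 23.4704°
θ_1 = β − ψ = -30.0029°
θ_3 = φ − θ_1 − θ_2 = -120.0016° (wrapped to (-180°,180°])

-30.003 30.004 -120.002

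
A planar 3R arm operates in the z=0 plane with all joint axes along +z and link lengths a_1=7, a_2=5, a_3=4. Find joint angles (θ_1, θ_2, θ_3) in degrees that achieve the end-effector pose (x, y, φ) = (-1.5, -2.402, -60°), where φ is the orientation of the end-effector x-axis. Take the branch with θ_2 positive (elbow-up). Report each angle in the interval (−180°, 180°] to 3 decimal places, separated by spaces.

wrist centre = target − a_3·(cos φ, sin φ) = (-3.5000, 1.0621)
cos θ_2 = (13.3781−7²−5²)/(2·7·5) = -0.8660; θ_2 = 150.0003° (elbow-up)
β = atan2(1.0621,-3.5000) = 163.1192°; ψ = atan2(2.5000,2.6699) = 43.1179°
θ_1 = β − ψ = 120.0012°
θ_3 = φ − θ_1 − θ_2 = 29.9985° (wrapped to (-180°,180°])

120.001 150.000 29.998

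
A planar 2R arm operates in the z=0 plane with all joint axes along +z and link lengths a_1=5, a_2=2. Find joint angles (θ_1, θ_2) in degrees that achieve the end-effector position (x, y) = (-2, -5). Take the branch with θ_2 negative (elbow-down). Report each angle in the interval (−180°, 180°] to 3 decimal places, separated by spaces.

cos θ_2 = (29.0000−5²−2²)/(2·5·2) = 0.0000; θ_2 = -90.0000° (elbow-down)
β = atan2(-5.0000,-2.0000) = -111.8014°; ψ = atan2(-2.0000,5.0000) = -21.8014°
θ_1 = β − ψ = -90.0000°

-90.000 -90.000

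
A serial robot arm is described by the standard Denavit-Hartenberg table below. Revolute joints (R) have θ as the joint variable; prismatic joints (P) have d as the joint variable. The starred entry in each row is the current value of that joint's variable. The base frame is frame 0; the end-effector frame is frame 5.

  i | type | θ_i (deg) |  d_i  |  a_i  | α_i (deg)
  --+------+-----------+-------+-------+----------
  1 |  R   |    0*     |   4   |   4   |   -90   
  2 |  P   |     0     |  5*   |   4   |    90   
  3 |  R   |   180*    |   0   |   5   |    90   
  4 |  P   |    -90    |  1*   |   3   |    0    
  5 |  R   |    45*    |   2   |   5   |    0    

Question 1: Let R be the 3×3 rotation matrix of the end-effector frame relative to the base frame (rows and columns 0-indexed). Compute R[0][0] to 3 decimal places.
End-effector x-axis (col 0 of R) = (-0.7071,0.0000,-0.7071)
R[0][0] = -0.7071

-0.707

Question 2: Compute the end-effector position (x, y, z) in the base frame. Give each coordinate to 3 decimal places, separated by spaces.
-0.536 8.000 -2.536

after link 1: o_1 = (4.0000, 0.0000, 4.0000)
after link 2: o_2 = (8.0000, 5.0000, 4.0000)
after link 3: o_3 = (3.0000, 5.0000, 4.0000)
after link 4: o_4 = (3.0000, 6.0000, 1.0000)
after link 5: o_5 = (-0.5355, 8.0000, -2.5355)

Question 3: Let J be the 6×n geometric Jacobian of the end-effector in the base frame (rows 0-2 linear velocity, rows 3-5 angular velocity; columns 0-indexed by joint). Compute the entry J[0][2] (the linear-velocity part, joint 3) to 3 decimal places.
axis z_2 = (0.0000,0.0000,1.0000); lever o_n−o_2 = (-8.5355,3.0000,-6.5355)
cross product → J_v[:, 2] = (-3.0000,-8.5355,0.0000)
J_ω[:, 2] = z_2
entry J[0][2] = -3.0000

-3.000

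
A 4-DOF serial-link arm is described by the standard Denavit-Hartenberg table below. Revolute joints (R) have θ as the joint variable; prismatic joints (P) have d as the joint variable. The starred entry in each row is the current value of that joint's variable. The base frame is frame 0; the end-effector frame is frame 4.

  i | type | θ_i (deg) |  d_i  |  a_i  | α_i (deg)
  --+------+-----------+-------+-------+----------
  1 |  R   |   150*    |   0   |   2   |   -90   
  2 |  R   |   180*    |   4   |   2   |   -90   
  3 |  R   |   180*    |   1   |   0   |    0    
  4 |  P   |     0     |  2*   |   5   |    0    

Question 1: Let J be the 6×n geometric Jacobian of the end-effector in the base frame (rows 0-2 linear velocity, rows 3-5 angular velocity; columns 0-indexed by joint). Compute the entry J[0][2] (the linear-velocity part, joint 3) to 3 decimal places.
-2.500

axis z_2 = (0.0000,-0.0000,1.0000); lever o_n−o_2 = (-4.3301,2.5000,3.0000)
cross product → J_v[:, 2] = (-2.5000,-4.3301,0.0000)
J_ω[:, 2] = z_2
entry J[0][2] = -2.5000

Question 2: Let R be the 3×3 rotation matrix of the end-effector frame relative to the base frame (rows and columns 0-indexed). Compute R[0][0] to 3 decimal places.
End-effector x-axis (col 0 of R) = (-0.8660,0.5000,0.0000)
R[0][0] = -0.8660

-0.866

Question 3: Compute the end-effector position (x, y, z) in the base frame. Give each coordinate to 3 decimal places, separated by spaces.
after link 1: o_1 = (-1.7321, 1.0000, 0.0000)
after link 2: o_2 = (-2.0000, -3.4641, 0.0000)
after link 3: o_3 = (-2.0000, -3.4641, 1.0000)
after link 4: o_4 = (-6.3301, -0.9641, 3.0000)

-6.330 -0.964 3.000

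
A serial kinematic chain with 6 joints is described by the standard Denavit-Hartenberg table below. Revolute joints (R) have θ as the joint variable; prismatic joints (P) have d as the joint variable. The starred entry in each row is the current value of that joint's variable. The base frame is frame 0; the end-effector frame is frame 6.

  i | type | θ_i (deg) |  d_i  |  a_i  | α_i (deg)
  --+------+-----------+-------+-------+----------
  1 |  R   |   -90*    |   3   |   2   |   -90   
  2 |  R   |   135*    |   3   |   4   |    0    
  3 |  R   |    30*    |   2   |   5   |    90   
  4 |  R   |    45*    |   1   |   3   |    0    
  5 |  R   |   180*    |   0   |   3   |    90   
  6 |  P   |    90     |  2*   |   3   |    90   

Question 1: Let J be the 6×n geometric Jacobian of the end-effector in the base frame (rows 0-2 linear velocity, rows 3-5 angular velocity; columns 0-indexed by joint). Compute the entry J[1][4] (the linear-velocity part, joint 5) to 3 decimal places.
axis z_4 = (0.0000,-0.2588,-0.9659); lever o_n−o_4 = (-0.7071,-4.1915,-1.9827)
cross product → J_v[:, 4] = (-3.5355,0.6830,-0.1830)
J_ω[:, 4] = z_4
entry J[1][4] = 0.6830

0.683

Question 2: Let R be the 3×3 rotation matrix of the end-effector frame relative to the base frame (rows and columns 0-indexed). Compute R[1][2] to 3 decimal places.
End-effector z-axis (col 2 of R) = (-0.7071,-0.6830,0.1830)
R[1][2] = -0.6830

-0.683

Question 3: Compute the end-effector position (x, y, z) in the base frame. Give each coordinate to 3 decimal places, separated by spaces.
6.414 3.257 -4.620

after link 1: o_1 = (0.0000, -2.0000, 3.0000)
after link 2: o_2 = (3.0000, 0.8284, 0.1716)
after link 3: o_3 = (5.0000, 5.6581, -1.1225)
after link 4: o_4 = (7.1213, 7.4483, -2.6375)
after link 5: o_5 = (5.0000, 5.3992, -2.0884)
after link 6: o_6 = (6.4142, 3.2568, -4.6202)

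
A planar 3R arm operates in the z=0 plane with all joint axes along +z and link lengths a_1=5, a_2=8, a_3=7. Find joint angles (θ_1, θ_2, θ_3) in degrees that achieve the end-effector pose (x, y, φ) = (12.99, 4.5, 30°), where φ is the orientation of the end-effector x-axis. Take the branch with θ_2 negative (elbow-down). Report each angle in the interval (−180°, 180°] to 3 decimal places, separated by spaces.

90.004 -120.004 60.000

wrist centre = target − a_3·(cos φ, sin φ) = (6.9278, 1.0000)
cos θ_2 = (48.9947−5²−8²)/(2·5·8) = -0.5001; θ_2 = -120.0044° (elbow-down)
β = atan2(1.0000,6.9278) = 8.2137°; ψ = atan2(-6.9279,0.9995) = -81.7907°
θ_1 = β − ψ = 90.0044°
θ_3 = φ − θ_1 − θ_2 = 60.0000° (wrapped to (-180°,180°])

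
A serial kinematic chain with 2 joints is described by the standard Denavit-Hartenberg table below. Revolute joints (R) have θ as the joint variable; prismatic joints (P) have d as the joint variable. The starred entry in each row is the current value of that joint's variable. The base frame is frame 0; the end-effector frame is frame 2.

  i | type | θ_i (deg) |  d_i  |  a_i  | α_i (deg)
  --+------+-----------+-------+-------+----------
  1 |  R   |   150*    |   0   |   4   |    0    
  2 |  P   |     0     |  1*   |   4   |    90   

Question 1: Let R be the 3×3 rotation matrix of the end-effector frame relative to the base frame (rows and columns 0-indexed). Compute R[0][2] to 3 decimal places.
End-effector z-axis (col 2 of R) = (0.5000,0.8660,0.0000)
R[0][2] = 0.5000

0.500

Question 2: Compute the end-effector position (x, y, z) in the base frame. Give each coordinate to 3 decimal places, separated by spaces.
-6.928 4.000 1.000

after link 1: o_1 = (-3.4641, 2.0000, 0.0000)
after link 2: o_2 = (-6.9282, 4.0000, 1.0000)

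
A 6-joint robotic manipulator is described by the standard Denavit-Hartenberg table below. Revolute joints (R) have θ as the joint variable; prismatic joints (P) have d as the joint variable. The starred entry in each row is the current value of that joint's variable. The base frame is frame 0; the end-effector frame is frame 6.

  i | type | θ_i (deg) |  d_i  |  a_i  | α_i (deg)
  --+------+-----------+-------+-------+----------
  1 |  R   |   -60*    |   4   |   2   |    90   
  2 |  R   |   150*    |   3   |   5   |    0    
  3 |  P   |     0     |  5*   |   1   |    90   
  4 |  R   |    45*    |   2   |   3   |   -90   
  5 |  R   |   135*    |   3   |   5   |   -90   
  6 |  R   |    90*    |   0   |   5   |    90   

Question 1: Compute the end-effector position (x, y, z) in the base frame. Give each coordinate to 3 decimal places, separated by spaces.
-7.806 1.106 6.188

after link 1: o_1 = (1.0000, -1.7321, 4.0000)
after link 2: o_2 = (-3.7631, 0.5179, 6.5000)
after link 3: o_3 = (-8.5263, -1.2321, 7.0000)
after link 4: o_4 = (-10.7820, -1.5677, 9.7927)
after link 5: o_5 = (-9.3368, -3.3135, 4.4202)
after link 6: o_6 = (-7.8059, 1.1060, 6.1880)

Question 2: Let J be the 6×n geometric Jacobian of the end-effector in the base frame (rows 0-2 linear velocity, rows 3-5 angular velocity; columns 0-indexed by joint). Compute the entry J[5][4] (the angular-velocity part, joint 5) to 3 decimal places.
axis z_4 = (-0.3062,-0.8839,-0.3536); lever o_n−o_4 = (2.9761,2.6737,-3.6048)
cross product → J_v[:, 4] = (4.1315,-2.1559,1.8119)
J_ω[:, 4] = z_4
entry J[5][4] = -0.3536

-0.354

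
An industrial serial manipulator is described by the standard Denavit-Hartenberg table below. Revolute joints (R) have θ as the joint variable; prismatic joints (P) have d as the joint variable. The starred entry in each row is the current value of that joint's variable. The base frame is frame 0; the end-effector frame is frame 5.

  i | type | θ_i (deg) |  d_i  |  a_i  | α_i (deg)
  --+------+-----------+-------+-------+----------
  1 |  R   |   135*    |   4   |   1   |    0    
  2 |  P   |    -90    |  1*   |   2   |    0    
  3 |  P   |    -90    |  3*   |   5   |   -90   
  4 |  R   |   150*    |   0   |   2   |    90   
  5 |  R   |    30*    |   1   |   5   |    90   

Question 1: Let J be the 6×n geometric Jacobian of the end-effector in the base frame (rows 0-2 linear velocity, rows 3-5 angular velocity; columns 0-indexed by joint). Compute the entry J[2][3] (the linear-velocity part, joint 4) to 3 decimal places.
axis z_3 = (0.7071,0.7071,0.0000); lever o_n−o_3 = (-1.7551,5.2906,-4.0311)
cross product → J_v[:, 3] = (-2.8504,2.8504,4.9821)
J_ω[:, 3] = z_3
entry J[2][3] = 4.9821

4.982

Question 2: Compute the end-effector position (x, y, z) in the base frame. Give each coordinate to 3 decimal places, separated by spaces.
after link 1: o_1 = (-0.7071, 0.7071, 4.0000)
after link 2: o_2 = (0.7071, 2.1213, 5.0000)
after link 3: o_3 = (4.2426, -1.4142, 8.0000)
after link 4: o_4 = (3.0179, -0.1895, 7.0000)
after link 5: o_5 = (2.4876, 3.8764, 3.9689)

2.488 3.876 3.969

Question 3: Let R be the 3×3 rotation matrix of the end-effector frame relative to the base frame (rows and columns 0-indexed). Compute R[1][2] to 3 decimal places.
End-effector z-axis (col 2 of R) = (-0.9186,-0.3062,-0.2500)
R[1][2] = -0.3062

-0.306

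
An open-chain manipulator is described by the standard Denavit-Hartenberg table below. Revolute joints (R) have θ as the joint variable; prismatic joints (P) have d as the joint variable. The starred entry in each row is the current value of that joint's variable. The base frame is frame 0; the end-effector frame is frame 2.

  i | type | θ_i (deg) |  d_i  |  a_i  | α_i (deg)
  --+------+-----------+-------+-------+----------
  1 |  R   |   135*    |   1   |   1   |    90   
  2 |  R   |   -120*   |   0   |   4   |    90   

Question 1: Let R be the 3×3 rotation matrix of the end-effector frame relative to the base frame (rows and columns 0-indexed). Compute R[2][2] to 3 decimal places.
End-effector z-axis (col 2 of R) = (0.6124,-0.6124,0.5000)
R[2][2] = 0.5000

0.500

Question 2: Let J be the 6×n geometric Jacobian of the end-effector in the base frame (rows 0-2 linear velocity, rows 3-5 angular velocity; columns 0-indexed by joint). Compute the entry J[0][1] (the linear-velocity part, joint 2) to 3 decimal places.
axis z_1 = (0.7071,0.7071,0.0000); lever o_n−o_1 = (1.4142,-1.4142,-3.4641)
cross product → J_v[:, 1] = (-2.4495,2.4495,-2.0000)
J_ω[:, 1] = z_1
entry J[0][1] = -2.4495

-2.449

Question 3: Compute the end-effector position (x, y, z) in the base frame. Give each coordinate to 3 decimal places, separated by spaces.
0.707 -0.707 -2.464

after link 1: o_1 = (-0.7071, 0.7071, 1.0000)
after link 2: o_2 = (0.7071, -0.7071, -2.4641)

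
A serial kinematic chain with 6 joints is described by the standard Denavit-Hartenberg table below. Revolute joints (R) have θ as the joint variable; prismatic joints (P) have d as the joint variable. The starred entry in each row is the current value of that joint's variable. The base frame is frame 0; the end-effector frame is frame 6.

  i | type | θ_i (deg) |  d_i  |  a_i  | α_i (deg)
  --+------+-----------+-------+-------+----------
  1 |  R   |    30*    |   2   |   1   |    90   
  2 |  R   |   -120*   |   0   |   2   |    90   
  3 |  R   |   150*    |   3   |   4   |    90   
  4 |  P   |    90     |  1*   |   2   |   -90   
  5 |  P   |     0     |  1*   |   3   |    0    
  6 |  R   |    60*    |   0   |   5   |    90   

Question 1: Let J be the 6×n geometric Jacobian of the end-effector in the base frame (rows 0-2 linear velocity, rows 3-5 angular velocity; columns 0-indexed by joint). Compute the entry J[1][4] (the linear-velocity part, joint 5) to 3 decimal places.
0.217

prismatic axis z_4 = (-0.6250,0.2165,-0.7500)
J_v[:, 4] = z_4; J_ω[:, 4] = (0,0,0)
entry J[1][4] = 0.2165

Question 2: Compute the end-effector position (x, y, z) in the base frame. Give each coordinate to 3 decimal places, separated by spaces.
after link 1: o_1 = (0.8660, 0.5000, 2.0000)
after link 2: o_2 = (0.0000, 0.0000, 0.2679)
after link 3: o_3 = (0.2500, -2.1651, 4.7679)
after link 4: o_4 = (-1.0335, -3.9061, 5.3349)
after link 5: o_5 = (-3.9085, -4.9886, 6.0849)
after link 6: o_6 = (-6.7210, -2.2823, 9.2099)

-6.721 -2.282 9.210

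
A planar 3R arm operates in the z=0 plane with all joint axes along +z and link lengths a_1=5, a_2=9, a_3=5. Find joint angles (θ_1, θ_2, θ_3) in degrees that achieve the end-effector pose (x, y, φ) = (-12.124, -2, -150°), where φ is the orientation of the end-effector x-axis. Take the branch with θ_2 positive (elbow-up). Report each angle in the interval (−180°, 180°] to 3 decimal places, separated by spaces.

wrist centre = target − a_3·(cos φ, sin φ) = (-7.7939, 0.5000)
cos θ_2 = (60.9945−5²−9²)/(2·5·9) = -0.5001; θ_2 = 120.0041° (elbow-up)
β = atan2(0.5000,-7.7939) = 176.3293°; ψ = atan2(7.7939,0.4994) = 86.3334°
θ_1 = β − ψ = 89.9959°
θ_3 = φ − θ_1 − θ_2 = 0.0000° (wrapped to (-180°,180°])

89.996 120.004 0.000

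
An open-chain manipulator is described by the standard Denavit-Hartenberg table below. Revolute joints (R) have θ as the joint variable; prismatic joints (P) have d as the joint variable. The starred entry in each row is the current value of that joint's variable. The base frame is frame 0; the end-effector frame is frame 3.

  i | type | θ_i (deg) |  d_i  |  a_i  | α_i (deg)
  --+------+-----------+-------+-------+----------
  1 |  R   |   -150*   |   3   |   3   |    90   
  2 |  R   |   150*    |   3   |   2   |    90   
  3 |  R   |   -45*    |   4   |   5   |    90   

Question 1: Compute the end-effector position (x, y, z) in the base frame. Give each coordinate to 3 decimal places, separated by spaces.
after link 1: o_1 = (-2.5981, -1.5000, 3.0000)
after link 2: o_2 = (-2.5981, 1.9641, 4.0000)
after link 3: o_3 = (0.0893, -0.5668, 9.2319)

0.089 -0.567 9.232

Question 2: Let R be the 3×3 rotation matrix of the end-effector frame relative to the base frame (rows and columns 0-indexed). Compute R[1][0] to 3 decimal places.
End-effector x-axis (col 0 of R) = (0.8839,-0.3062,0.3536)
R[1][0] = -0.3062

-0.306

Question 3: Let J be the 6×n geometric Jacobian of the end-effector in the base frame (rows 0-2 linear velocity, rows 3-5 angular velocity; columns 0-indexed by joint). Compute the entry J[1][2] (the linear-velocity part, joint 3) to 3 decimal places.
4.593

axis z_2 = (-0.4330,-0.2500,0.8660); lever o_n−o_2 = (2.6874,-2.5309,5.2319)
cross product → J_v[:, 2] = (0.8839,4.5928,1.7678)
J_ω[:, 2] = z_2
entry J[1][2] = 4.5928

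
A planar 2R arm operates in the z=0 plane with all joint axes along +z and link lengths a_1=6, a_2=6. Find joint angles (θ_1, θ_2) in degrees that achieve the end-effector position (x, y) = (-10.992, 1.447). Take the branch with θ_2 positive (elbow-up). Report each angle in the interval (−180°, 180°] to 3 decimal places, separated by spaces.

cos θ_2 = (122.9179−6²−6²)/(2·6·6) = 0.7072; θ_2 = 44.9930° (elbow-up)
β = atan2(1.4470,-10.9920) = 172.5006°; ψ = atan2(4.2421,10.2432) = 22.4965°
θ_1 = β − ψ = 150.0041°

150.004 44.993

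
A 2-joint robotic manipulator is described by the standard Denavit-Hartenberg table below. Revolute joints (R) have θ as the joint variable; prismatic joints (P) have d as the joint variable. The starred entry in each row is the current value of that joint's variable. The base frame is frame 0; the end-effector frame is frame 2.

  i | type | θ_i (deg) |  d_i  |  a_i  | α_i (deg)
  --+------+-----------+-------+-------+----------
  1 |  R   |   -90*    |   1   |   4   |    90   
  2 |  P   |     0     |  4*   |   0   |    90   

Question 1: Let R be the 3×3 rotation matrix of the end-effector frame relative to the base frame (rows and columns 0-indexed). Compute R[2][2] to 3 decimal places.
End-effector z-axis (col 2 of R) = (-0.0000,-0.0000,-1.0000)
R[2][2] = -1.0000

-1.000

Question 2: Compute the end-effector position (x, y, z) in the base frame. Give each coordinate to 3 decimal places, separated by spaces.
after link 1: o_1 = (0.0000, -4.0000, 1.0000)
after link 2: o_2 = (-4.0000, -4.0000, 1.0000)

-4.000 -4.000 1.000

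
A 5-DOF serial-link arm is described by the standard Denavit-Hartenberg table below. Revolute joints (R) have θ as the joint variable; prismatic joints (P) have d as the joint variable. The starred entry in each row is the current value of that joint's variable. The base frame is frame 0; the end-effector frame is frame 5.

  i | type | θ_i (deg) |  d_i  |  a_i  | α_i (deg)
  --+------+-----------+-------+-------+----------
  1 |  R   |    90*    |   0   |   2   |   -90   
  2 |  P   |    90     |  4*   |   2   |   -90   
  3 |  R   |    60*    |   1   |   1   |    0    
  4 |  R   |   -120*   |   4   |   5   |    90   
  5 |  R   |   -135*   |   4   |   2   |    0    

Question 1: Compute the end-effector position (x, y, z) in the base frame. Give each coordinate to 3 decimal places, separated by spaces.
-8.239 -1.586 -0.829

after link 1: o_1 = (0.0000, 2.0000, 0.0000)
after link 2: o_2 = (-4.0000, 2.0000, -2.0000)
after link 3: o_3 = (-3.1340, 1.0000, -2.5000)
after link 4: o_4 = (-7.4641, -3.0000, -5.0000)
after link 5: o_5 = (-8.2394, -1.5858, -0.8288)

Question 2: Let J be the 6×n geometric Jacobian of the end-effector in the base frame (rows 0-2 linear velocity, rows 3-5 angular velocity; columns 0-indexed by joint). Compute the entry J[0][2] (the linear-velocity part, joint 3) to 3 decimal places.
-1.171

axis z_2 = (-0.0000,-1.0000,-0.0000); lever o_n−o_2 = (-4.2394,-3.5858,1.1712)
cross product → J_v[:, 2] = (-1.1712,0.0000,-4.2394)
J_ω[:, 2] = z_2
entry J[0][2] = -1.1712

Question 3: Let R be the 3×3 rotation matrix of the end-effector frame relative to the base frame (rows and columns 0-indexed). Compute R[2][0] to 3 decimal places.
0.354

End-effector x-axis (col 0 of R) = (0.6124,0.7071,0.3536)
R[2][0] = 0.3536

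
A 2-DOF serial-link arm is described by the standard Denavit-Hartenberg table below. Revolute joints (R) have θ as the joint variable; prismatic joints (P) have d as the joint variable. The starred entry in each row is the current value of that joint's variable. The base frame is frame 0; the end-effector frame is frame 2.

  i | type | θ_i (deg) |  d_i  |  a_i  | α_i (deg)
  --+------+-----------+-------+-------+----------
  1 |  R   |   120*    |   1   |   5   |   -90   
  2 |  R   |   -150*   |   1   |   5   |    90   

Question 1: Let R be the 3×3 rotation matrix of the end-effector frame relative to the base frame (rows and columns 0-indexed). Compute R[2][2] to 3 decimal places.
-0.866

End-effector z-axis (col 2 of R) = (0.2500,-0.4330,-0.8660)
R[2][2] = -0.8660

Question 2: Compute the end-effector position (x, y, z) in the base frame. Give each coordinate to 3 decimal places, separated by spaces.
-1.201 0.080 3.500

after link 1: o_1 = (-2.5000, 4.3301, 1.0000)
after link 2: o_2 = (-1.2010, 0.0801, 3.5000)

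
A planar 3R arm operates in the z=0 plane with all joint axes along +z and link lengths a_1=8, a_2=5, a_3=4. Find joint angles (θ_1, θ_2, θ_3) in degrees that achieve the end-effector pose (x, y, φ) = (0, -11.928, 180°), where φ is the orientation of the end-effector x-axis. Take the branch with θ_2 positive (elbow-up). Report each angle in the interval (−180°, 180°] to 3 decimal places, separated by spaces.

-82.926 30.007 -127.081

wrist centre = target − a_3·(cos φ, sin φ) = (4.0000, -11.9280)
cos θ_2 = (158.2772−8²−5²)/(2·8·5) = 0.8660; θ_2 = 30.0069° (elbow-up)
β = atan2(-11.9280,4.0000) = -71.4614°; ψ = atan2(2.5005,12.3298) = 11.4643°
θ_1 = β − ψ = -82.9256°
θ_3 = φ − θ_1 − θ_2 = -127.0813° (wrapped to (-180°,180°])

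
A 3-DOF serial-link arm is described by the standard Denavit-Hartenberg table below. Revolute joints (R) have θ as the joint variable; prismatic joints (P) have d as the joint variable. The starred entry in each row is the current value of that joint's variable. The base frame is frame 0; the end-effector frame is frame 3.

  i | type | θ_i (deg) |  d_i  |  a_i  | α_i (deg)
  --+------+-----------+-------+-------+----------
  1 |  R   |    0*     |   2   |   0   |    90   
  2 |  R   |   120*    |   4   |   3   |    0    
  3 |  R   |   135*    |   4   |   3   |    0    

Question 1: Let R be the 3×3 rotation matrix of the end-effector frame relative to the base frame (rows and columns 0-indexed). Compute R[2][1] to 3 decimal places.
-0.259

End-effector y-axis (col 1 of R) = (0.9659,-0.0000,-0.2588)
R[2][1] = -0.2588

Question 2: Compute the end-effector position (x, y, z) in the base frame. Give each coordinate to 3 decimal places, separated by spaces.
after link 1: o_1 = (0.0000, 0.0000, 2.0000)
after link 2: o_2 = (-1.5000, -4.0000, 4.5981)
after link 3: o_3 = (-2.2765, -8.0000, 1.7003)

-2.276 -8.000 1.700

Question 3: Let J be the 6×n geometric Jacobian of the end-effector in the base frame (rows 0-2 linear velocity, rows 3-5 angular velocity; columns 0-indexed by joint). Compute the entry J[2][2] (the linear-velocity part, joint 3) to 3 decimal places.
-0.776

axis z_2 = (0.0000,-1.0000,0.0000); lever o_n−o_2 = (-0.7765,-4.0000,-2.8978)
cross product → J_v[:, 2] = (2.8978,-0.0000,-0.7765)
J_ω[:, 2] = z_2
entry J[2][2] = -0.7765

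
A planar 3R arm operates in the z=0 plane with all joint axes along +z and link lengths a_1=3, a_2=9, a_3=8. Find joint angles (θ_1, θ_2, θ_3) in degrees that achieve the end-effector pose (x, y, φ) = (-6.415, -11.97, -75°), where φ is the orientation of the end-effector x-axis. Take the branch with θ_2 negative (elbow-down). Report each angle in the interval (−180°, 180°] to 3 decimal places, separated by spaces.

-81.875 -89.996 96.870

wrist centre = target − a_3·(cos φ, sin φ) = (-8.4856, -4.2426)
cos θ_2 = (90.0042−3²−9²)/(2·3·9) = 0.0001; θ_2 = -89.9955° (elbow-down)
β = atan2(-4.2426,-8.4856) = -153.4359°; ψ = atan2(-9.0000,3.0007) = -71.5610°
θ_1 = β − ψ = -81.8749°
θ_3 = φ − θ_1 − θ_2 = 96.8704° (wrapped to (-180°,180°])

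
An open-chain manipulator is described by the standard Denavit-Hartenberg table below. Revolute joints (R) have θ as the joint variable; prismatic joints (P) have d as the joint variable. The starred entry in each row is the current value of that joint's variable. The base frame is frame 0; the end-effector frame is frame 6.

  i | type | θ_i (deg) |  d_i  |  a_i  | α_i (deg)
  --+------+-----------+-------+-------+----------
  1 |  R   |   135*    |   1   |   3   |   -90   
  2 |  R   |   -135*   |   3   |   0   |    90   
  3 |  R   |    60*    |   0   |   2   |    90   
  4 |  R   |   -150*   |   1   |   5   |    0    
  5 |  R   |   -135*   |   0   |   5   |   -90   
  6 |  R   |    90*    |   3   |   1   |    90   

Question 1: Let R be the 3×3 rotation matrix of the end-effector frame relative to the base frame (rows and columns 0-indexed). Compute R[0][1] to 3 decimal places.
0.479

End-effector y-axis (col 1 of R) = (0.4794,0.7036,-0.5245)
R[0][1] = 0.4794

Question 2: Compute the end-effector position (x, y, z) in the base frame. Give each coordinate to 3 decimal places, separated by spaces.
after link 1: o_1 = (-2.1213, 2.1213, 1.0000)
after link 2: o_2 = (-4.2426, 0.0000, 1.0000)
after link 3: o_3 = (-4.9674, -1.7247, 1.7071)
after link 4: o_4 = (-3.8617, 3.1800, 2.5563)
after link 5: o_5 = (-1.9158, -0.3508, -0.4012)
after link 6: o_6 = (-1.2641, 1.8394, -2.5871)

-1.264 1.839 -2.587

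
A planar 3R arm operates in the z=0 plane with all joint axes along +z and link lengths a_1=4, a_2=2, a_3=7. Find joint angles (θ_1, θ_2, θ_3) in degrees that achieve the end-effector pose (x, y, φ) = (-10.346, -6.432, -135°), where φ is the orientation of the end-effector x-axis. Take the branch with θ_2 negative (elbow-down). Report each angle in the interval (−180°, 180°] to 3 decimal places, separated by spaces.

wrist centre = target − a_3·(cos φ, sin φ) = (-5.3963, -1.4823)
cos θ_2 = (31.3166−4²−2²)/(2·4·2) = 0.7073; θ_2 = -44.9853° (elbow-down)
β = atan2(-1.4823,-5.3963) = -164.6407°; ψ = atan2(-1.4139,5.4146) = -14.6343°
θ_1 = β − ψ = -150.0064°
θ_3 = φ − θ_1 − θ_2 = 59.9917° (wrapped to (-180°,180°])

-150.006 -44.985 59.992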